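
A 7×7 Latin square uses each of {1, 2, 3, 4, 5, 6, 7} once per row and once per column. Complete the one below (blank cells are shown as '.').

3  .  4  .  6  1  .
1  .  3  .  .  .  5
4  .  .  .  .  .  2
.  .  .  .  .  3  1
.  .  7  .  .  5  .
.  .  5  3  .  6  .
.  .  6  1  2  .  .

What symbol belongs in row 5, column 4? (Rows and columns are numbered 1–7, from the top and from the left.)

At row 1, column 7: row 1 has {1,3,4,6}; column 7 has {1,2,5}; that leaves 7.
At row 3, column 3: row 3 has {2,4}; column 3 has {3,4,5,6,7}; that leaves 1.
At row 3, column 6: row 3 has {1,2,4}; column 6 has {1,3,5,6}; that leaves 7.
At row 4, column 3: row 4 has {1,3}; column 3 has {1,3,4,5,6,7}; that leaves 2.
At row 6, column 7: row 6 has {3,5,6}; column 7 has {1,2,5,7}; that leaves 4.
At row 7, column 6: row 7 has {1,2,6}; column 6 has {1,3,5,6,7}; that leaves 4.
At row 7, column 7: row 7 has {1,2,4,6}; column 7 has {1,2,4,5,7}; that leaves 3.
At row 2, column 6: row 2 has {1,3,5}; column 6 has {1,3,4,5,6,7}; that leaves 2.
At row 5, column 7: row 5 has {5,7}; column 7 has {1,2,3,4,5,7}; that leaves 6.
At row 5, column 1: row 5 has {5,6,7}; column 1 has {1,3,4}; that leaves 2.
At row 5, column 4: row 5 has {2,5,6,7}; column 4 has {1,3}; that leaves 4.

4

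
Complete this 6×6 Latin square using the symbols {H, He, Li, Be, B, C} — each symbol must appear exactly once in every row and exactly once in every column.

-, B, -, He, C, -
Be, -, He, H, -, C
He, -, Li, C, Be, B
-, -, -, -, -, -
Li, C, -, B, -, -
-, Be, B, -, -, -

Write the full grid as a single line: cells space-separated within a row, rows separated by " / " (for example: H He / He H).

H B Be He C Li / Be Li He H B C / He H Li C Be B / B He C Be Li H / Li C H B He Be / C Be B Li H He

Cell (r1,c1): row 1 has {He,B,C}; column 1 has {He,Li,Be} → H.
Cell (r1,c3): row 1 has {H,He,B,C}; column 3 has {He,Li,B} → Be.
Cell (r1,c6): row 1 has {H,He,Be,B,C}; column 6 has {B,C} → Li.
Cell (r2,c2): row 2 has {H,He,Be,C}; column 2 has {Be,B,C} → Li.
Cell (r2,c5): row 2 has {H,He,Li,Be,C}; column 5 has {Be,C} → B.
Cell (r3,c2): row 3 has {He,Li,Be,B,C}; column 2 has {Li,Be,B,C} → H.
Cell (r4,c2): row 4 is empty so far; column 2 has {H,Li,Be,B,C} → He.
Cell (r5,c3): row 5 has {Li,B,C}; column 3 has {He,Li,Be,B} → H.
Cell (r5,c5): row 5 has {H,Li,B,C}; column 5 has {Be,B,C} → He.
Cell (r5,c6): row 5 has {H,He,Li,B,C}; column 6 has {Li,B,C} → Be.
Cell (r6,c1): row 6 has {Be,B}; column 1 has {H,He,Li,Be} → C.
Cell (r6,c4): row 6 has {Be,B,C}; column 4 has {H,He,B,C} → Li.
Cell (r6,c5): row 6 has {Li,Be,B,C}; column 5 has {He,Be,B,C} → H.
Cell (r6,c6): row 6 has {H,Li,Be,B,C}; column 6 has {Li,Be,B,C} → He.
Cell (r4,c1): row 4 has {He}; column 1 has {H,He,Li,Be,C} → B.
Cell (r4,c3): row 4 has {He,B}; column 3 has {H,He,Li,Be,B} → C.
Cell (r4,c4): row 4 has {He,B,C}; column 4 has {H,He,Li,B,C} → Be.
Cell (r4,c5): row 4 has {He,Be,B,C}; column 5 has {H,He,Be,B,C} → Li.
Cell (r4,c6): row 4 has {He,Li,Be,B,C}; column 6 has {He,Li,Be,B,C} → H.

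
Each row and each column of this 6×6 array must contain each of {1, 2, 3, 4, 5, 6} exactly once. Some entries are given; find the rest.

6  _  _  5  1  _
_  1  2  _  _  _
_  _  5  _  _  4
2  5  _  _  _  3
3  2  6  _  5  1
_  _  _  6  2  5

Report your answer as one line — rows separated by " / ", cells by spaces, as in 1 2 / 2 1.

6 4 3 5 1 2 / 5 1 2 3 4 6 / 1 6 5 2 3 4 / 2 5 4 1 6 3 / 3 2 6 4 5 1 / 4 3 1 6 2 5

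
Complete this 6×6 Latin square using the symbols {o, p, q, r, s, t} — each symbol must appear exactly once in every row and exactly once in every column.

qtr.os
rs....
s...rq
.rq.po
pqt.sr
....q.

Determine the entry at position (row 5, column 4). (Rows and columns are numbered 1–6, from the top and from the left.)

o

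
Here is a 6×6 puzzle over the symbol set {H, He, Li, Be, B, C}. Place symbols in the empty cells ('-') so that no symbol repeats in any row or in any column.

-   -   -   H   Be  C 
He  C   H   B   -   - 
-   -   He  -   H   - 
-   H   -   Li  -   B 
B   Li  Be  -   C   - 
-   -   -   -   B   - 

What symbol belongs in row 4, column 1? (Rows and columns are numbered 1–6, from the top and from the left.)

Be

At row 1, column 1: row 1 has {H,Be,C}; column 1 has {He,B}; that leaves Li.
At row 1, column 3: row 1 has {H,Li,Be,C}; column 3 has {H,He,Be}; that leaves B.
At row 2, column 5: row 2 has {H,He,B,C}; column 5 has {H,Be,B,C}; that leaves Li.
At row 2, column 6: row 2 has {H,He,Li,B,C}; column 6 has {B,C}; that leaves Be.
At row 3, column 6: row 3 has {H,He}; column 6 has {Be,B,C}; that leaves Li.
At row 4, column 3: row 4 has {H,Li,B}; column 3 has {H,He,Be,B}; that leaves C.
At row 4, column 5: row 4 has {H,Li,B,C}; column 5 has {H,Li,Be,B,C}; that leaves He.
At row 5, column 4: row 5 has {Li,Be,B,C}; column 4 has {H,Li,B}; that leaves He.
At row 5, column 6: row 5 has {He,Li,Be,B,C}; column 6 has {Li,Be,B,C}; that leaves H.
At row 6, column 3: row 6 has {B}; column 3 has {H,He,Be,B,C}; that leaves Li.
At row 6, column 6: row 6 has {Li,B}; column 6 has {H,Li,Be,B,C}; that leaves He.
At row 1, column 2: row 1 has {H,Li,Be,B,C}; column 2 has {H,Li,C}; that leaves He.
At row 4, column 1: row 4 has {H,He,Li,B,C}; column 1 has {He,Li,B}; that leaves Be.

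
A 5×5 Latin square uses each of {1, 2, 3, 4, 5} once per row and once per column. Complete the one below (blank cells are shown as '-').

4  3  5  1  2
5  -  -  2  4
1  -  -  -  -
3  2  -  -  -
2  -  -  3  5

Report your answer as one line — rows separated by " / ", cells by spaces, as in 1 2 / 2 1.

(r2,c2): row 2 has {2,4,5}; column 2 has {2,3}, so it must be 1.
(r2,c3): row 2 has {1,2,4,5}; column 3 has {5}, so it must be 3.
(r3,c5): row 3 has {1}; column 5 has {2,4,5}, so it must be 3.
(r4,c5): row 4 has {2,3}; column 5 has {2,3,4,5}, so it must be 1.
(r5,c2): row 5 has {2,3,5}; column 2 has {1,2,3}, so it must be 4.
(r5,c3): row 5 has {2,3,4,5}; column 3 has {3,5}, so it must be 1.
(r3,c2): row 3 has {1,3}; column 2 has {1,2,3,4}, so it must be 5.
(r3,c4): row 3 has {1,3,5}; column 4 has {1,2,3}, so it must be 4.
(r4,c3): row 4 has {1,2,3}; column 3 has {1,3,5}, so it must be 4.
(r4,c4): row 4 has {1,2,3,4}; column 4 has {1,2,3,4}, so it must be 5.
(r3,c3): row 3 has {1,3,4,5}; column 3 has {1,3,4,5}, so it must be 2.

4 3 5 1 2 / 5 1 3 2 4 / 1 5 2 4 3 / 3 2 4 5 1 / 2 4 1 3 5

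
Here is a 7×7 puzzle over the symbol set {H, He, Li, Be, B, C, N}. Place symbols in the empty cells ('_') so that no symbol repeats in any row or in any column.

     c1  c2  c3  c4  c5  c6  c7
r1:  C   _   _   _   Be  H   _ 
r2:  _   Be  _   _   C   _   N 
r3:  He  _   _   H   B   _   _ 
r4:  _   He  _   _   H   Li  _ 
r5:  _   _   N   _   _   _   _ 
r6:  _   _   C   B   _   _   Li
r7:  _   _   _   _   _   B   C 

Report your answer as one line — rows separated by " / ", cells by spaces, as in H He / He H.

(r2,c6) = He
(r3,c7) = Be
(r4,c7) = B
(r1,c7) = He
(r2,c4) = Li
(r3,c3) = Li
(r4,c3) = Be
(r5,c7) = H
(r1,c3) = B
(r1,c4) = N
(r2,c3) = H
(r4,c1) = N
(r4,c4) = C
(r7,c3) = He
(r7,c4) = Be
(r1,c2) = Li
(r2,c1) = B
(r5,c4) = He
(r5,c5) = Li
(r7,c5) = N
(r5,c1) = Be
(r5,c6) = C
(r6,c1) = H
(r6,c2) = N
(r6,c5) = He
(r6,c6) = Be
(r7,c1) = Li
(r7,c2) = H
(r3,c2) = C
(r3,c6) = N
(r5,c2) = B

C Li B N Be H He / B Be H Li C He N / He C Li H B N Be / N He Be C H Li B / Be B N He Li C H / H N C B He Be Li / Li H He Be N B C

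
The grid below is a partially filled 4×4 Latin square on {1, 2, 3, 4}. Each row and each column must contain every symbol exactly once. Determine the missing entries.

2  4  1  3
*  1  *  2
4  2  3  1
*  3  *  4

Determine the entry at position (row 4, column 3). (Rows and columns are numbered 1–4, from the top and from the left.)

2

(r2,c1): row 2 has {1,2}; column 1 has {2,4}, so it must be 3.
(r2,c3): row 2 has {1,2,3}; column 3 has {1,3}, so it must be 4.
(r4,c1): row 4 has {3,4}; column 1 has {2,3,4}, so it must be 1.
(r4,c3): row 4 has {1,3,4}; column 3 has {1,3,4}, so it must be 2.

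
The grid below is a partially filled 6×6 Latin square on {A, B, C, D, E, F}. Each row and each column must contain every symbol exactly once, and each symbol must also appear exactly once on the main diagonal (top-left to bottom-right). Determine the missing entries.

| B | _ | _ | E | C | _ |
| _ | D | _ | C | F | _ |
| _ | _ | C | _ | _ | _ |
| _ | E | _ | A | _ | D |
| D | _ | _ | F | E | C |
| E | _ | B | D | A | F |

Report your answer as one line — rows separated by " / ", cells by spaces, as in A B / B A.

B F D E C A / A D E C F B / F A C B D E / C E F A B D / D B A F E C / E C B D A F

(r1,c6) = A
(r2,c1) = A
(r2,c3) = E
(r2,c6) = B
(r3,c1) = F
(r3,c4) = B
(r3,c5) = D
(r3,c6) = E
(r4,c1) = C
(r4,c3) = F
(r4,c5) = B
(r5,c3) = A
(r6,c2) = C
(r1,c2) = F
(r1,c3) = D
(r3,c2) = A
(r5,c2) = B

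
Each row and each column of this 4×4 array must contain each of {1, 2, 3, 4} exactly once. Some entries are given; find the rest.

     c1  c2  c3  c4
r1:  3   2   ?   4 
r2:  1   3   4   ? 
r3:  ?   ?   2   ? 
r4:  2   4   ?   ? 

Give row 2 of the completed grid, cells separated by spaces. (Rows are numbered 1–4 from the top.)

1 3 4 2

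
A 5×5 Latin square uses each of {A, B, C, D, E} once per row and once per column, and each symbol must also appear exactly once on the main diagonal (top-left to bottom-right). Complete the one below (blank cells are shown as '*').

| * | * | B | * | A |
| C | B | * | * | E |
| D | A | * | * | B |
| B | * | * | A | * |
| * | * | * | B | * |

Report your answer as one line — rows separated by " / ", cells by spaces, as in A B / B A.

(r1,c1): row 1 has {A,B}; column 1 has {B,C,D}; the diagonal has {A,B}, so it must be E.
(r2,c4): row 2 has {B,C,E}; column 4 has {A,B}, so it must be D.
(r3,c3): row 3 has {A,B,D}; column 3 has {B}; the diagonal has {A,B,E}, so it must be C.
(r3,c4): row 3 has {A,B,C,D}; column 4 has {A,B,D}, so it must be E.
(r5,c1): row 5 has {B}; column 1 has {B,C,D,E}, so it must be A.
(r5,c5): row 5 has {A,B}; column 5 has {A,B,E}; the diagonal has {A,B,C,E}, so it must be D.
(r1,c4): row 1 has {A,B,E}; column 4 has {A,B,D,E}, so it must be C.
(r2,c3): row 2 has {B,C,D,E}; column 3 has {B,C}, so it must be A.
(r4,c5): row 4 has {A,B}; column 5 has {A,B,D,E}, so it must be C.
(r5,c3): row 5 has {A,B,D}; column 3 has {A,B,C}, so it must be E.
(r1,c2): row 1 has {A,B,C,E}; column 2 has {A,B}, so it must be D.
(r4,c2): row 4 has {A,B,C}; column 2 has {A,B,D}, so it must be E.
(r4,c3): row 4 has {A,B,C,E}; column 3 has {A,B,C,E}, so it must be D.
(r5,c2): row 5 has {A,B,D,E}; column 2 has {A,B,D,E}, so it must be C.

E D B C A / C B A D E / D A C E B / B E D A C / A C E B D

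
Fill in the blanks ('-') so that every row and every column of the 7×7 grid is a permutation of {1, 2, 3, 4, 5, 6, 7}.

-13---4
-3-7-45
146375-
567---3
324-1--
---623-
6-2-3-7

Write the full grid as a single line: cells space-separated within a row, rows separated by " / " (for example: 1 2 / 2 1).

7 1 3 2 5 6 4 / 2 3 1 7 6 4 5 / 1 4 6 3 7 5 2 / 5 6 7 1 4 2 3 / 3 2 4 5 1 7 6 / 4 7 5 6 2 3 1 / 6 5 2 4 3 1 7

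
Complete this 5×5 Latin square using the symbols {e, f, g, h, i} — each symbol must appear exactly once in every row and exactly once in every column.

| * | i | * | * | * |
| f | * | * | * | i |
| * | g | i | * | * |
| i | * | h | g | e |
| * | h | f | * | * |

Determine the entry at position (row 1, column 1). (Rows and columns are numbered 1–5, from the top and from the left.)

g

(r2,c2) = e
(r2,c3) = g
(r2,c4) = h
(r4,c2) = f
(r5,c5) = g
(r1,c3) = e
(r1,c4) = f
(r1,c5) = h
(r3,c4) = e
(r3,c5) = f
(r5,c1) = e
(r5,c4) = i
(r1,c1) = g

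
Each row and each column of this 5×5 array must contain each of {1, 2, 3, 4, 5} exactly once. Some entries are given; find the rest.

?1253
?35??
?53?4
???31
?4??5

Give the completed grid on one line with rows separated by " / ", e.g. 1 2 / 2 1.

4 1 2 5 3 / 1 3 5 4 2 / 2 5 3 1 4 / 5 2 4 3 1 / 3 4 1 2 5

Cell (r1,c1): row 1 has {1,2,3,5}; column 1 is empty so far → 4.
Cell (r2,c5): row 2 has {3,5}; column 5 has {1,3,4,5} → 2.
Cell (r4,c2): row 4 has {1,3}; column 2 has {1,3,4,5} → 2.
Cell (r4,c3): row 4 has {1,2,3}; column 3 has {2,3,5} → 4.
Cell (r5,c3): row 5 has {4,5}; column 3 has {2,3,4,5} → 1.
Cell (r5,c4): row 5 has {1,4,5}; column 4 has {3,5} → 2.
Cell (r2,c1): row 2 has {2,3,5}; column 1 has {4} → 1.
Cell (r2,c4): row 2 has {1,2,3,5}; column 4 has {2,3,5} → 4.
Cell (r3,c1): row 3 has {3,4,5}; column 1 has {1,4} → 2.
Cell (r3,c4): row 3 has {2,3,4,5}; column 4 has {2,3,4,5} → 1.
Cell (r4,c1): row 4 has {1,2,3,4}; column 1 has {1,2,4} → 5.
Cell (r5,c1): row 5 has {1,2,4,5}; column 1 has {1,2,4,5} → 3.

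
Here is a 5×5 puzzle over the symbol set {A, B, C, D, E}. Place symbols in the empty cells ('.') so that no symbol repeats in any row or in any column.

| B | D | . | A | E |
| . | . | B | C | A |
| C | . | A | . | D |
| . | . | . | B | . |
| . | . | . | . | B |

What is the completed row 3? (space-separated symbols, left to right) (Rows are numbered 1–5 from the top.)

C B A E D

(r1,c3): row 1 has {A,B,D,E}; column 3 has {A,B}, so it must be C.
(r2,c2): row 2 has {A,B,C}; column 2 has {D}, so it must be E.
(r3,c2): row 3 has {A,C,D}; column 2 has {D,E}, so it must be B.
(r3,c4): row 3 has {A,B,C,D}; column 4 has {A,B,C}, so it must be E.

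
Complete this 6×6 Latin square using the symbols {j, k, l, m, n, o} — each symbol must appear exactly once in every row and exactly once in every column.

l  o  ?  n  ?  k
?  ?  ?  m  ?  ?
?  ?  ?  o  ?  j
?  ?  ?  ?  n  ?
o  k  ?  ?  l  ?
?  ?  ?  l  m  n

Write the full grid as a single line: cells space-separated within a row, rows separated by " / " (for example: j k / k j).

l o m n j k / j n k m o l / n m l o k j / m l j k n o / o k n j l m / k j o l m n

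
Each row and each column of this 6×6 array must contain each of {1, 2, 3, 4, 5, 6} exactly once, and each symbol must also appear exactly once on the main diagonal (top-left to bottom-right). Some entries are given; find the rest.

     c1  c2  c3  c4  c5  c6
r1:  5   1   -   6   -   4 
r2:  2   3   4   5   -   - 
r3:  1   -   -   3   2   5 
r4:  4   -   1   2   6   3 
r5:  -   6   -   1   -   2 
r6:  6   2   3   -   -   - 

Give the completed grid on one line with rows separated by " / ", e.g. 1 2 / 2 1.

(r1,c3) = 2
(r1,c5) = 3
(r2,c5) = 1
(r2,c6) = 6
(r3,c2) = 4
(r3,c3) = 6
(r4,c2) = 5
(r5,c1) = 3
(r5,c3) = 5
(r5,c5) = 4
(r6,c4) = 4
(r6,c5) = 5
(r6,c6) = 1

5 1 2 6 3 4 / 2 3 4 5 1 6 / 1 4 6 3 2 5 / 4 5 1 2 6 3 / 3 6 5 1 4 2 / 6 2 3 4 5 1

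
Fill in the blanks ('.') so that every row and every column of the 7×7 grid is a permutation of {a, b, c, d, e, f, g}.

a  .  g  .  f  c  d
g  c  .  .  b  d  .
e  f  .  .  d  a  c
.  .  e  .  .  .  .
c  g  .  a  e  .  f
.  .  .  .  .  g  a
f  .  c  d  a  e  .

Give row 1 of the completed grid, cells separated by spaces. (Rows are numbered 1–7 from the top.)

a e g b f c d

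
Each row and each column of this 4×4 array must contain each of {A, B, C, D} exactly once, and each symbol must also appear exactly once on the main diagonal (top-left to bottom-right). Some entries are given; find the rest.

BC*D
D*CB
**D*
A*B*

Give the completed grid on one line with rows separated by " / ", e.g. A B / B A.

B C A D / D A C B / C B D A / A D B C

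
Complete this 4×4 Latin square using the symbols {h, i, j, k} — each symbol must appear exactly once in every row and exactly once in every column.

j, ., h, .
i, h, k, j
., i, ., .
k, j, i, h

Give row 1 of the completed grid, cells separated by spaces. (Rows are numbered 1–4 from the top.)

At row 1, column 2: row 1 has {h,j}; column 2 has {h,i,j}; that leaves k.
At row 1, column 4: row 1 has {h,j,k}; column 4 has {h,j}; that leaves i.

j k h i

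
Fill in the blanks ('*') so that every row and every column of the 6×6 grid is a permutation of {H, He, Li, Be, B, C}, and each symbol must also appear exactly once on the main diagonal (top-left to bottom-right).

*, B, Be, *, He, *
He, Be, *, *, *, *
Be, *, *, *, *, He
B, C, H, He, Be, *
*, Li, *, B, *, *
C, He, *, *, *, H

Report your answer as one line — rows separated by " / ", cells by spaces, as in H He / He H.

Li B Be H He C / He Be C Li H B / Be H B C Li He / B C H He Be Li / H Li He B C Be / C He Li Be B H

Cell (r1,c1): row 1 has {He,Be,B}; column 1 has {He,Be,B,C}; the diagonal has {H,He,Be} → Li.
Cell (r1,c6): row 1 has {He,Li,Be,B}; column 6 has {H,He} → C.
Cell (r3,c2): row 3 has {He,Be}; column 2 has {He,Li,Be,B,C} → H.
Cell (r4,c6): row 4 has {H,He,Be,B,C}; column 6 has {H,He,C} → Li.
Cell (r5,c1): row 5 has {Li,B}; column 1 has {He,Li,Be,B,C} → H.
Cell (r5,c5): row 5 has {H,Li,B}; column 5 has {He,Be}; the diagonal has {H,He,Li,Be} → C.
Cell (r5,c6): row 5 has {H,Li,B,C}; column 6 has {H,He,Li,C} → Be.
Cell (r1,c4): row 1 has {He,Li,Be,B,C}; column 4 has {He,B} → H.
Cell (r2,c6): row 2 has {He,Be}; column 6 has {H,He,Li,Be,C} → B.
Cell (r3,c3): row 3 has {H,He,Be}; column 3 has {H,Be}; the diagonal has {H,He,Li,Be,C} → B.
Cell (r3,c5): row 3 has {H,He,Be,B}; column 5 has {He,Be,C} → Li.
Cell (r5,c3): row 5 has {H,Li,Be,B,C}; column 3 has {H,Be,B} → He.
Cell (r6,c3): row 6 has {H,He,C}; column 3 has {H,He,Be,B} → Li.
Cell (r6,c4): row 6 has {H,He,Li,C}; column 4 has {H,He,B} → Be.
Cell (r6,c5): row 6 has {H,He,Li,Be,C}; column 5 has {He,Li,Be,C} → B.
Cell (r2,c3): row 2 has {He,Be,B}; column 3 has {H,He,Li,Be,B} → C.
Cell (r2,c4): row 2 has {He,Be,B,C}; column 4 has {H,He,Be,B} → Li.
Cell (r2,c5): row 2 has {He,Li,Be,B,C}; column 5 has {He,Li,Be,B,C} → H.
Cell (r3,c4): row 3 has {H,He,Li,Be,B}; column 4 has {H,He,Li,Be,B} → C.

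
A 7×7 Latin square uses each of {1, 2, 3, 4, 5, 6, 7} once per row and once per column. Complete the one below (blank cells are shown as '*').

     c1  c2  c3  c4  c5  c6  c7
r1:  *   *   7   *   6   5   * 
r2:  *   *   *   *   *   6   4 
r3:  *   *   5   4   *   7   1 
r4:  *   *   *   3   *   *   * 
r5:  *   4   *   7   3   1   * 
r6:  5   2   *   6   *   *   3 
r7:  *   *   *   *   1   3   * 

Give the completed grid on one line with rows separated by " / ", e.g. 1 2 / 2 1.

(r1,c7) = 2
(r3,c5) = 2
(r6,c6) = 4
(r1,c4) = 1
(r4,c6) = 2
(r6,c3) = 1
(r6,c5) = 7
(r1,c2) = 3
(r2,c5) = 5
(r3,c2) = 6
(r4,c5) = 4
(r1,c1) = 4
(r2,c4) = 2
(r3,c1) = 3
(r4,c3) = 6
(r5,c3) = 2
(r7,c3) = 4
(r7,c4) = 5
(r2,c3) = 3
(r5,c1) = 6
(r5,c7) = 5
(r7,c2) = 7
(r7,c7) = 6
(r2,c2) = 1
(r4,c2) = 5
(r4,c7) = 7
(r7,c1) = 2
(r2,c1) = 7
(r4,c1) = 1

4 3 7 1 6 5 2 / 7 1 3 2 5 6 4 / 3 6 5 4 2 7 1 / 1 5 6 3 4 2 7 / 6 4 2 7 3 1 5 / 5 2 1 6 7 4 3 / 2 7 4 5 1 3 6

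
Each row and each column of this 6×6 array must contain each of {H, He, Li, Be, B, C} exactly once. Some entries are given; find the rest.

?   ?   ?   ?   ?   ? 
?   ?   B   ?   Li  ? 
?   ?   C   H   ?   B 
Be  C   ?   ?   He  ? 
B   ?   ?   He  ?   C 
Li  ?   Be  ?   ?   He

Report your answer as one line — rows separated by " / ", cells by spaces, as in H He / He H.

H B He Li C Be / C He B Be Li H / He Li C H Be B / Be C H B He Li / B Be Li He H C / Li H Be C B He

Cell (r3,c1): row 3 has {H,B,C}; column 1 has {Li,Be,B} → He.
Cell (r3,c5): row 3 has {H,He,B,C}; column 5 has {He,Li} → Be.
Cell (r5,c5): row 5 has {He,B,C}; column 5 has {He,Li,Be} → H.
Cell (r3,c2): row 3 has {H,He,Be,B,C}; column 2 has {C} → Li.
Cell (r5,c2): row 5 has {H,He,B,C}; column 2 has {Li,C} → Be.
Cell (r5,c3): row 5 has {H,He,Be,B,C}; column 3 has {Be,B,C} → Li.
Cell (r4,c3): row 4 has {He,Be,C}; column 3 has {Li,Be,B,C} → H.
Cell (r4,c6): row 4 has {H,He,Be,C}; column 6 has {He,B,C} → Li.
Cell (r1,c3): row 1 is empty so far; column 3 has {H,Li,Be,B,C} → He.
Cell (r4,c4): row 4 has {H,He,Li,Be,C}; column 4 has {H,He} → B.
Cell (r6,c4): row 6 has {He,Li,Be}; column 4 has {H,He,B} → C.
Cell (r6,c5): row 6 has {He,Li,Be,C}; column 5 has {H,He,Li,Be} → B.
Cell (r1,c5): row 1 has {He}; column 5 has {H,He,Li,Be,B} → C.
Cell (r2,c4): row 2 has {Li,B}; column 4 has {H,He,B,C} → Be.
Cell (r2,c6): row 2 has {Li,Be,B}; column 6 has {He,Li,B,C} → H.
Cell (r6,c2): row 6 has {He,Li,Be,B,C}; column 2 has {Li,Be,C} → H.
Cell (r1,c1): row 1 has {He,C}; column 1 has {He,Li,Be,B} → H.
Cell (r1,c2): row 1 has {H,He,C}; column 2 has {H,Li,Be,C} → B.
Cell (r1,c4): row 1 has {H,He,B,C}; column 4 has {H,He,Be,B,C} → Li.
Cell (r1,c6): row 1 has {H,He,Li,B,C}; column 6 has {H,He,Li,B,C} → Be.
Cell (r2,c1): row 2 has {H,Li,Be,B}; column 1 has {H,He,Li,Be,B} → C.
Cell (r2,c2): row 2 has {H,Li,Be,B,C}; column 2 has {H,Li,Be,B,C} → He.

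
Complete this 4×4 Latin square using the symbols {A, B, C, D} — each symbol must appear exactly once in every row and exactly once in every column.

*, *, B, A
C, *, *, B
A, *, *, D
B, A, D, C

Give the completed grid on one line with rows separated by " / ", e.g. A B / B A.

D C B A / C D A B / A B C D / B A D C

(r1,c1) = D
(r1,c2) = C
(r2,c2) = D
(r2,c3) = A
(r3,c2) = B
(r3,c3) = C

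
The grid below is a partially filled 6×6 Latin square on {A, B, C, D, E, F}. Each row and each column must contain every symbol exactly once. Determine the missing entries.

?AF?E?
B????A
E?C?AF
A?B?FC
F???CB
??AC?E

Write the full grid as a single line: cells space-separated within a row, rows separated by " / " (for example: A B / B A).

C A F B E D / B C E F D A / E B C D A F / A D B E F C / F E D A C B / D F A C B E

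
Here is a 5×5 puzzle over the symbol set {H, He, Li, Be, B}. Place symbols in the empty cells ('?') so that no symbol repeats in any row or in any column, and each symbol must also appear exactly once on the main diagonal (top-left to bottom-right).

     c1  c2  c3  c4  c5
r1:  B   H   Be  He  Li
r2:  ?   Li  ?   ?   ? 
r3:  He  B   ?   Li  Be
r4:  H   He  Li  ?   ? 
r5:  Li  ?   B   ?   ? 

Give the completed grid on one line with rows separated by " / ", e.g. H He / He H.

B H Be He Li / Be Li He B H / He B H Li Be / H He Li Be B / Li Be B H He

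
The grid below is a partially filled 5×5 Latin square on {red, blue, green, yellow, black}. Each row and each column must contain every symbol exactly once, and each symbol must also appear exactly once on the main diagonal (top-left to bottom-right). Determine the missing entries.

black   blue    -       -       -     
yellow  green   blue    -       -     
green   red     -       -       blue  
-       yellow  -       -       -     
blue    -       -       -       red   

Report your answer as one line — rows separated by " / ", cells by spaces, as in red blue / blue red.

black blue red green yellow / yellow green blue red black / green red yellow black blue / red yellow black blue green / blue black green yellow red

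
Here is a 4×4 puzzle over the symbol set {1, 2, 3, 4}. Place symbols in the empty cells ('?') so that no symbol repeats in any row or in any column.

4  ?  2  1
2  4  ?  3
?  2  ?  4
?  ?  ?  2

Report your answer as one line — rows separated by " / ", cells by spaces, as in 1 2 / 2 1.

4 3 2 1 / 2 4 1 3 / 1 2 3 4 / 3 1 4 2

(r1,c2) = 3
(r2,c3) = 1
(r3,c3) = 3
(r4,c2) = 1
(r4,c3) = 4
(r3,c1) = 1
(r4,c1) = 3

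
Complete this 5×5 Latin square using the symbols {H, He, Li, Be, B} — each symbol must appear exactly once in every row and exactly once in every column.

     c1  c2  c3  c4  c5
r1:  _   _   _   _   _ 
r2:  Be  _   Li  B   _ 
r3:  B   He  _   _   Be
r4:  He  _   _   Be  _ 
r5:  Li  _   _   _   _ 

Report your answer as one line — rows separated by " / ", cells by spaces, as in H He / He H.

H B Be He Li / Be H Li B He / B He H Li Be / He Li B Be H / Li Be He H B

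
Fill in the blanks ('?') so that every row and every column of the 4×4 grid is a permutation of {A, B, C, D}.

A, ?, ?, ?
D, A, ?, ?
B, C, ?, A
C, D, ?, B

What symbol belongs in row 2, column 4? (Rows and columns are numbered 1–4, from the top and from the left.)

C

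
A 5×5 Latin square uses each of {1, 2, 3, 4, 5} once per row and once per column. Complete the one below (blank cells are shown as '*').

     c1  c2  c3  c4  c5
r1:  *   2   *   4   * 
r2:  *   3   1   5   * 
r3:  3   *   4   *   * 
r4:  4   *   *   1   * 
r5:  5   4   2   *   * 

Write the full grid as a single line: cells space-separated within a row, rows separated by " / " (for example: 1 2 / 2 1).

(r1,c1) = 1
(r2,c1) = 2
(r2,c5) = 4
(r3,c4) = 2
(r4,c2) = 5
(r4,c3) = 3
(r4,c5) = 2
(r5,c4) = 3
(r5,c5) = 1
(r1,c3) = 5
(r1,c5) = 3
(r3,c2) = 1
(r3,c5) = 5

1 2 5 4 3 / 2 3 1 5 4 / 3 1 4 2 5 / 4 5 3 1 2 / 5 4 2 3 1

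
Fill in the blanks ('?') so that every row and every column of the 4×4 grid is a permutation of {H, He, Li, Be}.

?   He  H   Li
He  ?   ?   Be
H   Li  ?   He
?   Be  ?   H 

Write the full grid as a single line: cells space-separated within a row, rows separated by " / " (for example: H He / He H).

(r1,c1) = Be
(r2,c2) = H
(r2,c3) = Li
(r3,c3) = Be
(r4,c1) = Li
(r4,c3) = He

Be He H Li / He H Li Be / H Li Be He / Li Be He H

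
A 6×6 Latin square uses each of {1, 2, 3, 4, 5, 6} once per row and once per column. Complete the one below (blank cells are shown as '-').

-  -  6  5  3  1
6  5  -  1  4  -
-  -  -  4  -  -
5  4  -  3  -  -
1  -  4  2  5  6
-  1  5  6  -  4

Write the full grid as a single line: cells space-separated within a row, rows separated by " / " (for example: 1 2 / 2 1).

4 2 6 5 3 1 / 6 5 2 1 4 3 / 2 6 3 4 1 5 / 5 4 1 3 6 2 / 1 3 4 2 5 6 / 3 1 5 6 2 4

(r1,c2): row 1 has {1,3,5,6}; column 2 has {1,4,5}, so it must be 2.
(r4,c6): row 4 has {3,4,5}; column 6 has {1,4,6}, so it must be 2.
(r5,c2): row 5 has {1,2,4,5,6}; column 2 has {1,2,4,5}, so it must be 3.
(r6,c5): row 6 has {1,4,5,6}; column 5 has {3,4,5}, so it must be 2.
(r1,c1): row 1 has {1,2,3,5,6}; column 1 has {1,5,6}, so it must be 4.
(r2,c6): row 2 has {1,4,5,6}; column 6 has {1,2,4,6}, so it must be 3.
(r3,c2): row 3 has {4}; column 2 has {1,2,3,4,5}, so it must be 6.
(r3,c5): row 3 has {4,6}; column 5 has {2,3,4,5}, so it must be 1.
(r3,c6): row 3 has {1,4,6}; column 6 has {1,2,3,4,6}, so it must be 5.
(r4,c3): row 4 has {2,3,4,5}; column 3 has {4,5,6}, so it must be 1.
(r4,c5): row 4 has {1,2,3,4,5}; column 5 has {1,2,3,4,5}, so it must be 6.
(r6,c1): row 6 has {1,2,4,5,6}; column 1 has {1,4,5,6}, so it must be 3.
(r2,c3): row 2 has {1,3,4,5,6}; column 3 has {1,4,5,6}, so it must be 2.
(r3,c1): row 3 has {1,4,5,6}; column 1 has {1,3,4,5,6}, so it must be 2.
(r3,c3): row 3 has {1,2,4,5,6}; column 3 has {1,2,4,5,6}, so it must be 3.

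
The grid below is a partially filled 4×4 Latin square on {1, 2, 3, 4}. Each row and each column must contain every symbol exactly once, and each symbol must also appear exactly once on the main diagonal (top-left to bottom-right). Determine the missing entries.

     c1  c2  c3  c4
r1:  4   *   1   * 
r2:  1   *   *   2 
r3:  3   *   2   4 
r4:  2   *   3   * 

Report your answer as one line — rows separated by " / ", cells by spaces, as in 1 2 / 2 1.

row 1 has {1,4}; column 4 has {2,4} — only 3 is left for (r1,c4).
row 2 has {1,2}; column 2 is empty so far; the diagonal has {2,4} — only 3 is left for (r2,c2).
row 2 has {1,2,3}; column 3 has {1,2,3} — only 4 is left for (r2,c3).
row 3 has {2,3,4}; column 2 has {3} — only 1 is left for (r3,c2).
row 4 has {2,3}; column 2 has {1,3} — only 4 is left for (r4,c2).
row 4 has {2,3,4}; column 4 has {2,3,4}; the diagonal has {2,3,4} — only 1 is left for (r4,c4).
row 1 has {1,3,4}; column 2 has {1,3,4} — only 2 is left for (r1,c2).

4 2 1 3 / 1 3 4 2 / 3 1 2 4 / 2 4 3 1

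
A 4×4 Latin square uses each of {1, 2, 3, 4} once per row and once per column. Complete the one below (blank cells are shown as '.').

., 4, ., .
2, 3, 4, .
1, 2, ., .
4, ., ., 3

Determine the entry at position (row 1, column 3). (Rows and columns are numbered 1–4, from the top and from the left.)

(r1,c1) = 3
(r2,c4) = 1
(r3,c3) = 3
(r3,c4) = 4
(r4,c2) = 1
(r4,c3) = 2
(r1,c3) = 1

1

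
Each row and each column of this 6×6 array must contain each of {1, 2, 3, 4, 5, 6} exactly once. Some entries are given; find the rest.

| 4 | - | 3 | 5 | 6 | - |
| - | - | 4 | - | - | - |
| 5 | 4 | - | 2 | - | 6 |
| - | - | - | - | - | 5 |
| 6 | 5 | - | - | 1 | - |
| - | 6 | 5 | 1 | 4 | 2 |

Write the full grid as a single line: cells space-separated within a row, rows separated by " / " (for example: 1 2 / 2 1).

4 2 3 5 6 1 / 2 1 4 6 5 3 / 5 4 1 2 3 6 / 1 3 6 4 2 5 / 6 5 2 3 1 4 / 3 6 5 1 4 2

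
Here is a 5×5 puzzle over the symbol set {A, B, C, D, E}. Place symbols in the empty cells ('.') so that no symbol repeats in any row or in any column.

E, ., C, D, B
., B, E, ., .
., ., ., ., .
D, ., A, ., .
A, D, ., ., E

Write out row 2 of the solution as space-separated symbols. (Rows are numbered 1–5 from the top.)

C B E A D

(r1,c2) = A
(r2,c1) = C
(r2,c4) = A
(r2,c5) = D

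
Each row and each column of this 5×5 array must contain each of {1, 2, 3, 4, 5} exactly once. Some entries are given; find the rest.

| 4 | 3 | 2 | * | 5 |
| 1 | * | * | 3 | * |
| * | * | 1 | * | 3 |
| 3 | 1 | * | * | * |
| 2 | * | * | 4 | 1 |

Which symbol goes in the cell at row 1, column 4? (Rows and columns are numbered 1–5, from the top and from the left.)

1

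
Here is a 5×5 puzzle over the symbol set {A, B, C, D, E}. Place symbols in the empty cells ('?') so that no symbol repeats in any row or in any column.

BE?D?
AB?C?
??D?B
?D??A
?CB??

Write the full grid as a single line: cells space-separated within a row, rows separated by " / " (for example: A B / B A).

B E A D C / A B E C D / C A D E B / E D C B A / D C B A E

(r1,c5) = C
(r2,c3) = E
(r2,c5) = D
(r3,c2) = A
(r3,c4) = E
(r4,c3) = C
(r4,c4) = B
(r5,c4) = A
(r5,c5) = E
(r1,c3) = A
(r3,c1) = C
(r4,c1) = E
(r5,c1) = D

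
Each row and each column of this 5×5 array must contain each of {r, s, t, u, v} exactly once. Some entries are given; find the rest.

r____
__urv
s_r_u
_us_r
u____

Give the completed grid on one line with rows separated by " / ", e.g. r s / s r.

r v t u s / t s u r v / s t r v u / v u s t r / u r v s t

Cell (r2,c1): row 2 has {r,u,v}; column 1 has {r,s,u} → t.
Cell (r2,c2): row 2 has {r,t,u,v}; column 2 has {u} → s.
Cell (r4,c1): row 4 has {r,s,u}; column 1 has {r,s,t,u} → v.
Cell (r4,c4): row 4 has {r,s,u,v}; column 4 has {r} → t.
Cell (r3,c4): row 3 has {r,s,u}; column 4 has {r,t} → v.
Cell (r5,c4): row 5 has {u}; column 4 has {r,t,v} → s.
Cell (r5,c5): row 5 has {s,u}; column 5 has {r,u,v} → t.
Cell (r1,c4): row 1 has {r}; column 4 has {r,s,t,v} → u.
Cell (r1,c5): row 1 has {r,u}; column 5 has {r,t,u,v} → s.
Cell (r3,c2): row 3 has {r,s,u,v}; column 2 has {s,u} → t.
Cell (r5,c3): row 5 has {s,t,u}; column 3 has {r,s,u} → v.
Cell (r1,c2): row 1 has {r,s,u}; column 2 has {s,t,u} → v.
Cell (r1,c3): row 1 has {r,s,u,v}; column 3 has {r,s,u,v} → t.
Cell (r5,c2): row 5 has {s,t,u,v}; column 2 has {s,t,u,v} → r.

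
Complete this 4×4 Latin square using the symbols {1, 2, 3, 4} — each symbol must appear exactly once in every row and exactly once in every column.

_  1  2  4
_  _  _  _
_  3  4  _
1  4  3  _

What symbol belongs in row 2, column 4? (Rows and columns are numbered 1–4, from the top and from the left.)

3

(r1,c1) = 3
(r2,c2) = 2
(r2,c3) = 1
(r2,c4) = 3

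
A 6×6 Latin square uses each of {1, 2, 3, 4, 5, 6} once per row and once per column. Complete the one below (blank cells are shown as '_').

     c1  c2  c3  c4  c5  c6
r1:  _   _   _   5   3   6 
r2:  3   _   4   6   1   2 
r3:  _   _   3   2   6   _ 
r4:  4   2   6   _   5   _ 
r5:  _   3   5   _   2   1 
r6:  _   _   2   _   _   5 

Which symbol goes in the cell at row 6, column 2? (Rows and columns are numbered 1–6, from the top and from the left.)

Cell (r1,c3): row 1 has {3,5,6}; column 3 has {2,3,4,5,6} → 1.
Cell (r2,c2): row 2 has {1,2,3,4,6}; column 2 has {2,3} → 5.
Cell (r3,c6): row 3 has {2,3,6}; column 6 has {1,2,5,6} → 4.
Cell (r4,c6): row 4 has {2,4,5,6}; column 6 has {1,2,4,5,6} → 3.
Cell (r5,c1): row 5 has {1,2,3,5}; column 1 has {3,4} → 6.
Cell (r5,c4): row 5 has {1,2,3,5,6}; column 4 has {2,5,6} → 4.
Cell (r6,c1): row 6 has {2,5}; column 1 has {3,4,6} → 1.
Cell (r6,c4): row 6 has {1,2,5}; column 4 has {2,4,5,6} → 3.
Cell (r6,c5): row 6 has {1,2,3,5}; column 5 has {1,2,3,5,6} → 4.
Cell (r1,c1): row 1 has {1,3,5,6}; column 1 has {1,3,4,6} → 2.
Cell (r1,c2): row 1 has {1,2,3,5,6}; column 2 has {2,3,5} → 4.
Cell (r3,c1): row 3 has {2,3,4,6}; column 1 has {1,2,3,4,6} → 5.
Cell (r3,c2): row 3 has {2,3,4,5,6}; column 2 has {2,3,4,5} → 1.
Cell (r4,c4): row 4 has {2,3,4,5,6}; column 4 has {2,3,4,5,6} → 1.
Cell (r6,c2): row 6 has {1,2,3,4,5}; column 2 has {1,2,3,4,5} → 6.

6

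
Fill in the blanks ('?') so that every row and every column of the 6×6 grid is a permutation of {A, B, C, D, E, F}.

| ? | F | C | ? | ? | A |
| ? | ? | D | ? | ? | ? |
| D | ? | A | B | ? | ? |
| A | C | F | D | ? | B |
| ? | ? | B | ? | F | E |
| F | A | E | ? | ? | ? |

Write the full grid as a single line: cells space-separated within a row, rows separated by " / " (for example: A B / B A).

B F C E D A / E B D F A C / D E A B C F / A C F D E B / C D B A F E / F A E C B D

Cell (r1,c4): row 1 has {A,C,F}; column 4 has {B,D} → E.
Cell (r3,c2): row 3 has {A,B,D}; column 2 has {A,C,F} → E.
Cell (r3,c5): row 3 has {A,B,D,E}; column 5 has {F} → C.
Cell (r3,c6): row 3 has {A,B,C,D,E}; column 6 has {A,B,E} → F.
Cell (r4,c5): row 4 has {A,B,C,D,F}; column 5 has {C,F} → E.
Cell (r5,c1): row 5 has {B,E,F}; column 1 has {A,D,F} → C.
Cell (r5,c2): row 5 has {B,C,E,F}; column 2 has {A,C,E,F} → D.
Cell (r5,c4): row 5 has {B,C,D,E,F}; column 4 has {B,D,E} → A.
Cell (r6,c4): row 6 has {A,E,F}; column 4 has {A,B,D,E} → C.
Cell (r6,c6): row 6 has {A,C,E,F}; column 6 has {A,B,E,F} → D.
Cell (r1,c1): row 1 has {A,C,E,F}; column 1 has {A,C,D,F} → B.
Cell (r1,c5): row 1 has {A,B,C,E,F}; column 5 has {C,E,F} → D.
Cell (r2,c1): row 2 has {D}; column 1 has {A,B,C,D,F} → E.
Cell (r2,c2): row 2 has {D,E}; column 2 has {A,C,D,E,F} → B.
Cell (r2,c4): row 2 has {B,D,E}; column 4 has {A,B,C,D,E} → F.
Cell (r2,c5): row 2 has {B,D,E,F}; column 5 has {C,D,E,F} → A.
Cell (r2,c6): row 2 has {A,B,D,E,F}; column 6 has {A,B,D,E,F} → C.
Cell (r6,c5): row 6 has {A,C,D,E,F}; column 5 has {A,C,D,E,F} → B.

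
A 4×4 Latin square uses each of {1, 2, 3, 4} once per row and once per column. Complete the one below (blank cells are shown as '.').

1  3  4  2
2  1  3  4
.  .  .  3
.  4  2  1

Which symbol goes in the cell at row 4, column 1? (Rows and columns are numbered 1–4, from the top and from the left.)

At row 3, column 1: row 3 has {3}; column 1 has {1,2}; that leaves 4.
At row 3, column 2: row 3 has {3,4}; column 2 has {1,3,4}; that leaves 2.
At row 3, column 3: row 3 has {2,3,4}; column 3 has {2,3,4}; that leaves 1.
At row 4, column 1: row 4 has {1,2,4}; column 1 has {1,2,4}; that leaves 3.

3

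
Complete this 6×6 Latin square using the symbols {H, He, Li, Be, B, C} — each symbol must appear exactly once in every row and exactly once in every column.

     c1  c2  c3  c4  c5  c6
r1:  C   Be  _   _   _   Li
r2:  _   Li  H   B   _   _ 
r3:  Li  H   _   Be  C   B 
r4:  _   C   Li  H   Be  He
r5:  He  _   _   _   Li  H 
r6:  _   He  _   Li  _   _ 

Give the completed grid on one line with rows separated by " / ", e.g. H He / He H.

C Be B He H Li / Be Li H B He C / Li H He Be C B / B C Li H Be He / He B Be C Li H / H He C Li B Be

row 1 has {Li,Be,C}; column 4 has {H,Li,Be,B} — only He is left for (r1,c4).
row 2 has {H,Li,B}; column 1 has {He,Li,C} — only Be is left for (r2,c1).
row 2 has {H,Li,Be,B}; column 5 has {Li,Be,C} — only He is left for (r2,c5).
row 2 has {H,He,Li,Be,B}; column 6 has {H,He,Li,B} — only C is left for (r2,c6).
row 3 has {H,Li,Be,B,C}; column 3 has {H,Li} — only He is left for (r3,c3).
row 4 has {H,He,Li,Be,C}; column 1 has {He,Li,Be,C} — only B is left for (r4,c1).
row 5 has {H,He,Li}; column 2 has {H,He,Li,Be,C} — only B is left for (r5,c2).
row 5 has {H,He,Li,B}; column 4 has {H,He,Li,Be,B} — only C is left for (r5,c4).
row 6 has {He,Li}; column 1 has {He,Li,Be,B,C} — only H is left for (r6,c1).
row 6 has {H,He,Li}; column 5 has {He,Li,Be,C} — only B is left for (r6,c5).
row 6 has {H,He,Li,B}; column 6 has {H,He,Li,B,C} — only Be is left for (r6,c6).
row 1 has {He,Li,Be,C}; column 3 has {H,He,Li} — only B is left for (r1,c3).
row 1 has {He,Li,Be,B,C}; column 5 has {He,Li,Be,B,C} — only H is left for (r1,c5).
row 5 has {H,He,Li,B,C}; column 3 has {H,He,Li,B} — only Be is left for (r5,c3).
row 6 has {H,He,Li,Be,B}; column 3 has {H,He,Li,Be,B} — only C is left for (r6,c3).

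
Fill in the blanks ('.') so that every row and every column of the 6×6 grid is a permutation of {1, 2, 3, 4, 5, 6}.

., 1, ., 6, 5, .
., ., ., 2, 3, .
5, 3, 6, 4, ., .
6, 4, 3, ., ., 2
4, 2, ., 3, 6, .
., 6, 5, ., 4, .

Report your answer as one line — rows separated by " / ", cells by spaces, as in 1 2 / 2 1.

3 1 2 6 5 4 / 1 5 4 2 3 6 / 5 3 6 4 2 1 / 6 4 3 5 1 2 / 4 2 1 3 6 5 / 2 6 5 1 4 3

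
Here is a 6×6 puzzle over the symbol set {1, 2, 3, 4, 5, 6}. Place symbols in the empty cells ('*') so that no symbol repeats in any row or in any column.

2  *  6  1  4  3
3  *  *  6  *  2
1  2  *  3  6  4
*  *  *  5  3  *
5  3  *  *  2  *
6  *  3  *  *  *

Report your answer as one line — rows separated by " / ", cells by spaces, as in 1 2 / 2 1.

2 5 6 1 4 3 / 3 1 4 6 5 2 / 1 2 5 3 6 4 / 4 6 2 5 3 1 / 5 3 1 4 2 6 / 6 4 3 2 1 5

row 1 has {1,2,3,4,6}; column 2 has {2,3} — only 5 is left for (r1,c2).
row 3 has {1,2,3,4,6}; column 3 has {3,6} — only 5 is left for (r3,c3).
row 4 has {3,5}; column 1 has {1,2,3,5,6} — only 4 is left for (r4,c1).
row 5 has {2,3,5}; column 4 has {1,3,5,6} — only 4 is left for (r5,c4).
row 6 has {3,6}; column 4 has {1,3,4,5,6} — only 2 is left for (r6,c4).
row 5 has {2,3,4,5}; column 3 has {3,5,6} — only 1 is left for (r5,c3).
row 5 has {1,2,3,4,5}; column 6 has {2,3,4} — only 6 is left for (r5,c6).
row 2 has {2,3,6}; column 3 has {1,3,5,6} — only 4 is left for (r2,c3).
row 4 has {3,4,5}; column 3 has {1,3,4,5,6} — only 2 is left for (r4,c3).
row 4 has {2,3,4,5}; column 6 has {2,3,4,6} — only 1 is left for (r4,c6).
row 6 has {2,3,6}; column 6 has {1,2,3,4,6} — only 5 is left for (r6,c6).
row 2 has {2,3,4,6}; column 2 has {2,3,5} — only 1 is left for (r2,c2).
row 2 has {1,2,3,4,6}; column 5 has {2,3,4,6} — only 5 is left for (r2,c5).
row 4 has {1,2,3,4,5}; column 2 has {1,2,3,5} — only 6 is left for (r4,c2).
row 6 has {2,3,5,6}; column 2 has {1,2,3,5,6} — only 4 is left for (r6,c2).
row 6 has {2,3,4,5,6}; column 5 has {2,3,4,5,6} — only 1 is left for (r6,c5).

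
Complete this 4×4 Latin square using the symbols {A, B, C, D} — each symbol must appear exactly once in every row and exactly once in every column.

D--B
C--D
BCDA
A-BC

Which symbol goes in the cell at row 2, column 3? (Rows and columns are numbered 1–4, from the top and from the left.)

A

(r1,c2) = A
(r1,c3) = C
(r2,c2) = B
(r2,c3) = A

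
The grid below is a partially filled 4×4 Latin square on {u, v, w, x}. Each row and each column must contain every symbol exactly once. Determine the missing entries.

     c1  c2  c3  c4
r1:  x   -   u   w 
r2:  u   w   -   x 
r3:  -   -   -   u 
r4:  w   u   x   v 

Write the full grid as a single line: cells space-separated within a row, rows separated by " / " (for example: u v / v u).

x v u w / u w v x / v x w u / w u x v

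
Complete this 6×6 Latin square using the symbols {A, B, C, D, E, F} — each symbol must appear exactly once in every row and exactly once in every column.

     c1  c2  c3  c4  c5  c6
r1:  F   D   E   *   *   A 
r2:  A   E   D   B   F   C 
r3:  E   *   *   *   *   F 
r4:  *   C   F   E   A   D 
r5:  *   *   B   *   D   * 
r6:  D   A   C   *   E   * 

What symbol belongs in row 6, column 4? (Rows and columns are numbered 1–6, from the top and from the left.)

F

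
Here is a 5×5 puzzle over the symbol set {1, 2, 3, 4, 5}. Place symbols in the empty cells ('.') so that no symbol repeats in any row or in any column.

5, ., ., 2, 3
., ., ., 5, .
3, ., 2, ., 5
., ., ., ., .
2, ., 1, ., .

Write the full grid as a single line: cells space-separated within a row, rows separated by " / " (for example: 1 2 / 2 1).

(r1,c3): row 1 has {2,3,5}; column 3 has {1,2}, so it must be 4.
(r2,c3): row 2 has {5}; column 3 has {1,2,4}, so it must be 3.
(r4,c3): row 4 is empty so far; column 3 has {1,2,3,4}, so it must be 5.
(r5,c5): row 5 has {1,2}; column 5 has {3,5}, so it must be 4.
(r1,c2): row 1 has {2,3,4,5}; column 2 is empty so far, so it must be 1.
(r3,c2): row 3 has {2,3,5}; column 2 has {1}, so it must be 4.
(r3,c4): row 3 has {2,3,4,5}; column 4 has {2,5}, so it must be 1.
(r5,c4): row 5 has {1,2,4}; column 4 has {1,2,5}, so it must be 3.
(r2,c2): row 2 has {3,5}; column 2 has {1,4}, so it must be 2.
(r2,c5): row 2 has {2,3,5}; column 5 has {3,4,5}, so it must be 1.
(r4,c2): row 4 has {5}; column 2 has {1,2,4}, so it must be 3.
(r4,c4): row 4 has {3,5}; column 4 has {1,2,3,5}, so it must be 4.
(r4,c5): row 4 has {3,4,5}; column 5 has {1,3,4,5}, so it must be 2.
(r5,c2): row 5 has {1,2,3,4}; column 2 has {1,2,3,4}, so it must be 5.
(r2,c1): row 2 has {1,2,3,5}; column 1 has {2,3,5}, so it must be 4.
(r4,c1): row 4 has {2,3,4,5}; column 1 has {2,3,4,5}, so it must be 1.

5 1 4 2 3 / 4 2 3 5 1 / 3 4 2 1 5 / 1 3 5 4 2 / 2 5 1 3 4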